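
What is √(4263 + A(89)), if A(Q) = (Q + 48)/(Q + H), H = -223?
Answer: √76528070/134 ≈ 65.284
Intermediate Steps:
A(Q) = (48 + Q)/(-223 + Q) (A(Q) = (Q + 48)/(Q - 223) = (48 + Q)/(-223 + Q))
√(4263 + A(89)) = √(4263 + (48 + 89)/(-223 + 89)) = √(4263 + 137/(-134)) = √(4263 - 1/134*137) = √(4263 - 137/134) = √(571105/134) = √76528070/134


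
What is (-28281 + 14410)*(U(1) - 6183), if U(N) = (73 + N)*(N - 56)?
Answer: 142219363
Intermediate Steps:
U(N) = (-56 + N)*(73 + N) (U(N) = (73 + N)*(-56 + N) = (-56 + N)*(73 + N))
(-28281 + 14410)*(U(1) - 6183) = (-28281 + 14410)*((-4088 + 1² + 17*1) - 6183) = -13871*((-4088 + 1 + 17) - 6183) = -13871*(-4070 - 6183) = -13871*(-10253) = 142219363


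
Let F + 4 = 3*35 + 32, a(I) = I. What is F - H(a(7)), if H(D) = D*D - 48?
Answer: 132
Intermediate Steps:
H(D) = -48 + D² (H(D) = D² - 48 = -48 + D²)
F = 133 (F = -4 + (3*35 + 32) = -4 + (105 + 32) = -4 + 137 = 133)
F - H(a(7)) = 133 - (-48 + 7²) = 133 - (-48 + 49) = 133 - 1*1 = 133 - 1 = 132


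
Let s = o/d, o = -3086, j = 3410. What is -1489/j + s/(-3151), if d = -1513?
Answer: -7109275667/16257048830 ≈ -0.43730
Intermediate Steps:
s = 3086/1513 (s = -3086/(-1513) = -3086*(-1/1513) = 3086/1513 ≈ 2.0397)
-1489/j + s/(-3151) = -1489/3410 + (3086/1513)/(-3151) = -1489*1/3410 + (3086/1513)*(-1/3151) = -1489/3410 - 3086/4767463 = -7109275667/16257048830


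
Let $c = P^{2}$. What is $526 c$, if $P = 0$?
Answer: $0$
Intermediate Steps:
$c = 0$ ($c = 0^{2} = 0$)
$526 c = 526 \cdot 0 = 0$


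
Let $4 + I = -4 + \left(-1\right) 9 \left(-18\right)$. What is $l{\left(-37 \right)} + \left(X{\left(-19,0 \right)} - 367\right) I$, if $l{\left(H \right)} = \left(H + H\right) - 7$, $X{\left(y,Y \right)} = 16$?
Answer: $-54135$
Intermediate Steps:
$l{\left(H \right)} = -7 + 2 H$ ($l{\left(H \right)} = 2 H - 7 = -7 + 2 H$)
$I = 154$ ($I = -4 - \left(4 - \left(-1\right) 9 \left(-18\right)\right) = -4 - -158 = -4 + \left(-4 + 162\right) = -4 + 158 = 154$)
$l{\left(-37 \right)} + \left(X{\left(-19,0 \right)} - 367\right) I = \left(-7 + 2 \left(-37\right)\right) + \left(16 - 367\right) 154 = \left(-7 - 74\right) + \left(16 - 367\right) 154 = -81 - 54054 = -54135$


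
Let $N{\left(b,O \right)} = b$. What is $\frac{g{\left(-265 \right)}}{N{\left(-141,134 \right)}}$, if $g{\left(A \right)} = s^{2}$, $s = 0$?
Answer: $0$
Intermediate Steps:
$g{\left(A \right)} = 0$ ($g{\left(A \right)} = 0^{2} = 0$)
$\frac{g{\left(-265 \right)}}{N{\left(-141,134 \right)}} = \frac{0}{-141} = 0 \left(- \frac{1}{141}\right) = 0$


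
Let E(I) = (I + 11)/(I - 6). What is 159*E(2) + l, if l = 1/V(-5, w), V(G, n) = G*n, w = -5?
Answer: -51671/100 ≈ -516.71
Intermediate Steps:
l = 1/25 (l = 1/(-5*(-5)) = 1/25 ≈ 0.040000)
E(I) = (11 + I)/(-6 + I)
159*E(2) + l = 159*((11 + 2)/(-6 + 2)) + 1/25 = 159*(13/(-4)) + 1/25 = 159*(-¼*13) + 1/25 = 159*(-13/4) + 1/25 = -2067/4 + 1/25 = -51671/100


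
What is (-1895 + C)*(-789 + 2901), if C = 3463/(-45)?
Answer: -62471552/15 ≈ -4.1648e+6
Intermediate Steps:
C = -3463/45 (C = 3463*(-1/45) = -3463/45 ≈ -76.956)
(-1895 + C)*(-789 + 2901) = (-1895 - 3463/45)*(-789 + 2901) = -88738/45*2112 = -62471552/15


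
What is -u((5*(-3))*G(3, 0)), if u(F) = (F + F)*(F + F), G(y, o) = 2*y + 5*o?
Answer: -32400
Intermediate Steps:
u(F) = 4*F**2 (u(F) = (2*F)*(2*F) = 4*F**2)
-u((5*(-3))*G(3, 0)) = -4*((5*(-3))*(2*3 + 5*0))**2 = -4*(-15*(6 + 0))**2 = -4*(-15*6)**2 = -4*(-90)**2 = -4*8100 = -1*32400 = -32400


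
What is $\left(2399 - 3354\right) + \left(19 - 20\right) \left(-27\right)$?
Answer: $-928$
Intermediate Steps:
$\left(2399 - 3354\right) + \left(19 - 20\right) \left(-27\right) = -955 - -27 = -955 + 27 = -928$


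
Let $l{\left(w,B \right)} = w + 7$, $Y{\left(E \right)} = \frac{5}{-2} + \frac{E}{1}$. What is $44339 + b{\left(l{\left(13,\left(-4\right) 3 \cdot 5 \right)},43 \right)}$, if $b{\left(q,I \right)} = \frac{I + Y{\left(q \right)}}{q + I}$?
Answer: $\frac{5586835}{126} \approx 44340.0$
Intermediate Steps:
$Y{\left(E \right)} = - \frac{5}{2} + E$ ($Y{\left(E \right)} = 5 \left(- \frac{1}{2}\right) + E 1 = - \frac{5}{2} + E$)
$l{\left(w,B \right)} = 7 + w$
$b{\left(q,I \right)} = \frac{- \frac{5}{2} + I + q}{I + q}$ ($b{\left(q,I \right)} = \frac{I + \left(- \frac{5}{2} + q\right)}{q + I} = \frac{- \frac{5}{2} + I + q}{I + q}$)
$44339 + b{\left(l{\left(13,\left(-4\right) 3 \cdot 5 \right)},43 \right)} = 44339 + \frac{- \frac{5}{2} + 43 + \left(7 + 13\right)}{43 + \left(7 + 13\right)} = 44339 + \frac{- \frac{5}{2} + 43 + 20}{43 + 20} = 44339 + \frac{1}{63} \cdot \frac{121}{2} = 44339 + \frac{121}{126} = \frac{5586835}{126}$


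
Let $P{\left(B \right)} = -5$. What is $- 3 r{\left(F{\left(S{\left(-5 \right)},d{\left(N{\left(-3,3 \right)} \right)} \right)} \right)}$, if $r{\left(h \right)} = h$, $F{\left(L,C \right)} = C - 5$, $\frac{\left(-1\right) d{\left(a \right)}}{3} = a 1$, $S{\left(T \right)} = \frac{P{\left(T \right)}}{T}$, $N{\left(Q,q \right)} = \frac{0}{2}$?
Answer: $15$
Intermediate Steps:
$N{\left(Q,q \right)} = 0$ ($N{\left(Q,q \right)} = 0 \cdot \frac{1}{2} = 0$)
$S{\left(T \right)} = - \frac{5}{T}$
$d{\left(a \right)} = - 3 a$ ($d{\left(a \right)} = - 3 a 1 = - 3 a$)
$F{\left(L,C \right)} = -5 + C$ ($F{\left(L,C \right)} = C - 5 = -5 + C$)
$- 3 r{\left(F{\left(S{\left(-5 \right)},d{\left(N{\left(-3,3 \right)} \right)} \right)} \right)} = - 3 \left(-5 - 0\right) = - 3 \left(-5 + 0\right) = \left(-3\right) \left(-5\right) = 15$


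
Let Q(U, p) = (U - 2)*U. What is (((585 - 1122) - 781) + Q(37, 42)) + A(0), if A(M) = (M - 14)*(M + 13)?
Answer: -205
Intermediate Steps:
A(M) = (-14 + M)*(13 + M)
Q(U, p) = U*(-2 + U) (Q(U, p) = (-2 + U)*U = U*(-2 + U))
(((585 - 1122) - 781) + Q(37, 42)) + A(0) = (((585 - 1122) - 781) + 37*(-2 + 37)) + (-182 + 0² - 1*0) = ((-537 - 781) + 37*35) + (-182 + 0 + 0) = (-1318 + 1295) - 182 = -23 - 182 = -205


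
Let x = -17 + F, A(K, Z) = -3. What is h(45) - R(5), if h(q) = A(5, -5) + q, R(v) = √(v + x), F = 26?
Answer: 42 - √14 ≈ 38.258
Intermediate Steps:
x = 9 (x = -17 + 26 = 9)
R(v) = √(9 + v) (R(v) = √(v + 9) = √(9 + v))
h(q) = -3 + q
h(45) - R(5) = (-3 + 45) - √(9 + 5) = 42 - √14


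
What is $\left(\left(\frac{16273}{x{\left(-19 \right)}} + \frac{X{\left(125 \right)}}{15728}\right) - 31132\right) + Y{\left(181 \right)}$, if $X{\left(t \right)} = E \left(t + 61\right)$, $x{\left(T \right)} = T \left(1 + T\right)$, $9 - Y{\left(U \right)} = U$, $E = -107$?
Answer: $- \frac{42033582361}{1344744} \approx -31258.0$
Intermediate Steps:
$Y{\left(U \right)} = 9 - U$
$X{\left(t \right)} = -6527 - 107 t$ ($X{\left(t \right)} = - 107 \left(t + 61\right) = - 107 \left(61 + t\right) = -6527 - 107 t$)
$\left(\left(\frac{16273}{x{\left(-19 \right)}} + \frac{X{\left(125 \right)}}{15728}\right) - 31132\right) + Y{\left(181 \right)} = \left(\left(\frac{16273}{\left(-19\right) \left(1 - 19\right)} + \frac{-6527 - 13375}{15728}\right) - 31132\right) + \left(9 - 181\right) = \left(\left(\frac{16273}{\left(-19\right) \left(-18\right)} + \left(-6527 - 13375\right) \frac{1}{15728}\right) - 31132\right) + \left(9 - 181\right) = \left(\left(\frac{16273}{342} - \frac{9951}{7864}\right) - 31132\right) - 172 = \left(\frac{62283815}{1344744} - 31132\right) - 172 = - \frac{41802286393}{1344744} - 172 = - \frac{42033582361}{1344744}$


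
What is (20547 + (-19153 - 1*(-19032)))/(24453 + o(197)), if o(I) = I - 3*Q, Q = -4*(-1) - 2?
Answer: 10213/12322 ≈ 0.82884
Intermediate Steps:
Q = 2 (Q = 4 - 2 = 2)
o(I) = -6 + I (o(I) = I - 3*2 = I - 6 = -6 + I)
(20547 + (-19153 - 1*(-19032)))/(24453 + o(197)) = (20547 + (-19153 - 1*(-19032)))/(24453 + (-6 + 197)) = (20547 + (-19153 + 19032))/(24453 + 191) = (20547 - 121)/24644 = 20426*(1/24644) = 10213/12322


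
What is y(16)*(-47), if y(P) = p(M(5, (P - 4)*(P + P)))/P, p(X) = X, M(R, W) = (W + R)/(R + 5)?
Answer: -18283/160 ≈ -114.27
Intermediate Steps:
M(R, W) = (R + W)/(5 + R)
y(P) = (1/2 + P*(-4 + P)/5)/P (y(P) = ((5 + (P - 4)*(P + P))/(5 + 5))/P = ((5 + (-4 + P)*(2*P))/10)/P = ((5 + 2*P*(-4 + P))/10)/P = (1/2 + P*(-4 + P)/5)/P)
y(16)*(-47) = ((1/10)*(5 + 2*16*(-4 + 16))/16)*(-47) = ((1/10)*(1/16)*(5 + 2*16*12))*(-47) = ((1/10)*(1/16)*(5 + 384))*(-47) = ((1/10)*(1/16)*389)*(-47) = (389/160)*(-47) = -18283/160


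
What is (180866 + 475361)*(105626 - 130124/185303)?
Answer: 12844124066817758/185303 ≈ 6.9314e+10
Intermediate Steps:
(180866 + 475361)*(105626 - 130124/185303) = 656227*(105626 - 130124*1/185303) = 656227*(105626 - 130124/185303) = 656227*(19572684554/185303) = 12844124066817758/185303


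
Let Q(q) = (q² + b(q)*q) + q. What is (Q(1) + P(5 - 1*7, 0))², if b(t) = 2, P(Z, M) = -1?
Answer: 9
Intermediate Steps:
Q(q) = q² + 3*q (Q(q) = (q² + 2*q) + q = q² + 3*q)
(Q(1) + P(5 - 1*7, 0))² = (1*(3 + 1) - 1)² = (1*4 - 1)² = (4 - 1)² = 3² = 9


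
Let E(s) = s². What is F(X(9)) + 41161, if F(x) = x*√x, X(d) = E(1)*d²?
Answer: 41890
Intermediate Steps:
X(d) = d² (X(d) = 1²*d² = 1*d² = d²)
F(x) = x^(3/2)
F(X(9)) + 41161 = (9²)^(3/2) + 41161 = 81^(3/2) + 41161 = 729 + 41161 = 41890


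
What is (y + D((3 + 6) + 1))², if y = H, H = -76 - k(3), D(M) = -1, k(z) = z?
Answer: 6400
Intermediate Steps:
H = -79 (H = -76 - 1*3 = -76 - 3 = -79)
y = -79
(y + D((3 + 6) + 1))² = (-79 - 1)² = (-80)² = 6400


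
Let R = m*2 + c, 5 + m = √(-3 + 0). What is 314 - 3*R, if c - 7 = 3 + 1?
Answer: 311 - 6*I*√3 ≈ 311.0 - 10.392*I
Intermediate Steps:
c = 11 (c = 7 + (3 + 1) = 7 + 4 = 11)
m = -5 + I*√3 (m = -5 + √(-3 + 0) = -5 + √(-3) = -5 + I*√3 ≈ -5.0 + 1.732*I)
R = 1 + 2*I*√3 (R = (-5 + I*√3)*2 + 11 = (-10 + 2*I*√3) + 11 = 1 + 2*I*√3 ≈ 1.0 + 3.4641*I)
314 - 3*R = 314 - 3*(1 + 2*I*√3) = 314 + (-3 - 6*I*√3) = 311 - 6*I*√3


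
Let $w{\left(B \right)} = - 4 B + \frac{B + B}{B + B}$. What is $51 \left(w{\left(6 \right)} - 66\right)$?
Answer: $-4539$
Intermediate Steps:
$w{\left(B \right)} = 1 - 4 B$ ($w{\left(B \right)} = - 4 B + \frac{2 B}{2 B} = - 4 B + 2 B \frac{1}{2 B} = - 4 B + 1 = 1 - 4 B$)
$51 \left(w{\left(6 \right)} - 66\right) = 51 \left(\left(1 - 24\right) - 66\right) = 51 \left(-23 - 66\right) = 51 \left(-89\right) = -4539$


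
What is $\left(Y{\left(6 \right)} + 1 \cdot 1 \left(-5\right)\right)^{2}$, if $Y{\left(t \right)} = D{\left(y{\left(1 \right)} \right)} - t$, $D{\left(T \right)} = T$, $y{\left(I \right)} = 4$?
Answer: $49$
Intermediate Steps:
$Y{\left(t \right)} = 4 - t$
$\left(Y{\left(6 \right)} + 1 \cdot 1 \left(-5\right)\right)^{2} = \left(\left(4 - 6\right) + 1 \cdot 1 \left(-5\right)\right)^{2} = \left(\left(4 - 6\right) + 1 \left(-5\right)\right)^{2} = \left(-2 - 5\right)^{2} = \left(-7\right)^{2} = 49$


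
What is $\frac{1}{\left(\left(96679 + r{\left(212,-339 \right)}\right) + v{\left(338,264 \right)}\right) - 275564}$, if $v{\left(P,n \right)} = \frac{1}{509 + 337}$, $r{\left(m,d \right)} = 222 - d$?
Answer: $- \frac{846}{150862103} \approx -5.6078 \cdot 10^{-6}$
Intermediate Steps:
$v{\left(P,n \right)} = \frac{1}{846}$
$\frac{1}{\left(\left(96679 + r{\left(212,-339 \right)}\right) + v{\left(338,264 \right)}\right) - 275564} = \frac{1}{\left(\left(96679 + \left(222 - -339\right)\right) + \frac{1}{846}\right) - 275564} = \frac{1}{\left(\left(96679 + \left(222 + 339\right)\right) + \frac{1}{846}\right) - 275564} = \frac{1}{\left(\left(96679 + 561\right) + \frac{1}{846}\right) - 275564} = \frac{1}{\left(97240 + \frac{1}{846}\right) - 275564} = \frac{1}{\frac{82265041}{846} - 275564} = \frac{1}{- \frac{150862103}{846}} = - \frac{846}{150862103}$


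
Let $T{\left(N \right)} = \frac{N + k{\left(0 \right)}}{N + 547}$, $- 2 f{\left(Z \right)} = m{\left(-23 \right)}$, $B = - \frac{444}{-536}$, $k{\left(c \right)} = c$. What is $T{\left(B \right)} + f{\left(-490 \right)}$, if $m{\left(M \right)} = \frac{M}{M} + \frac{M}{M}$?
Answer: $- \frac{73298}{73409} \approx -0.99849$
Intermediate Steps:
$B = \frac{111}{134}$ ($B = \left(-444\right) \left(- \frac{1}{536}\right) = \frac{111}{134} \approx 0.82836$)
$m{\left(M \right)} = 2$ ($m{\left(M \right)} = 1 + 1 = 2$)
$f{\left(Z \right)} = -1$ ($f{\left(Z \right)} = \left(- \frac{1}{2}\right) 2 = -1$)
$T{\left(N \right)} = \frac{N}{547 + N}$ ($T{\left(N \right)} = \frac{N + 0}{N + 547} = \frac{N}{547 + N}$)
$T{\left(B \right)} + f{\left(-490 \right)} = \frac{111}{134 \left(547 + \frac{111}{134}\right)} - 1 = \frac{111}{134 \cdot \frac{73409}{134}} - 1 = \frac{111}{134} \cdot \frac{134}{73409} - 1 = \frac{111}{73409} - 1 = - \frac{73298}{73409}$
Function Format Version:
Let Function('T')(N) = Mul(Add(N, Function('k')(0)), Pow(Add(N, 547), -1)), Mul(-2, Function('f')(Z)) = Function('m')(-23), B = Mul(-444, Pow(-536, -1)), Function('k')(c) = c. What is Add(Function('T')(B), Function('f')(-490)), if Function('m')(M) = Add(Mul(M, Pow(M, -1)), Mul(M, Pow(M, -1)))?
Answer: Rational(-73298, 73409) ≈ -0.99849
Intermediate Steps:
B = Rational(111, 134) (B = Mul(-444, Rational(-1, 536)) = Rational(111, 134) ≈ 0.82836)
Function('m')(M) = 2 (Function('m')(M) = Add(1, 1) = 2)
Function('f')(Z) = -1 (Function('f')(Z) = Mul(Rational(-1, 2), 2) = -1)
Function('T')(N) = Mul(N, Pow(Add(547, N), -1)) (Function('T')(N) = Mul(Add(N, 0), Pow(Add(N, 547), -1)) = Mul(N, Pow(Add(547, N), -1)))
Add(Function('T')(B), Function('f')(-490)) = Add(Mul(Rational(111, 134), Pow(Add(547, Rational(111, 134)), -1)), -1) = Add(Mul(Rational(111, 134), Pow(Rational(73409, 134), -1)), -1) = Add(Mul(Rational(111, 134), Rational(134, 73409)), -1) = Add(Rational(111, 73409), -1) = Rational(-73298, 73409)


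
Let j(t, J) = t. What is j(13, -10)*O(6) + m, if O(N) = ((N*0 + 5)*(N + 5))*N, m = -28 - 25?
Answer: 4237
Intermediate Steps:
m = -53
O(N) = N*(25 + 5*N) (O(N) = ((0 + 5)*(5 + N))*N = (5*(5 + N))*N = (25 + 5*N)*N = N*(25 + 5*N))
j(13, -10)*O(6) + m = 13*(5*6*(5 + 6)) - 53 = 13*(5*6*11) - 53 = 13*330 - 53 = 4290 - 53 = 4237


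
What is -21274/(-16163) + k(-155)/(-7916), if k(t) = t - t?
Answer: 21274/16163 ≈ 1.3162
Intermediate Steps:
k(t) = 0
-21274/(-16163) + k(-155)/(-7916) = -21274/(-16163) + 0/(-7916) = -21274*(-1/16163) + 0*(-1/7916) = 21274/16163 + 0 = 21274/16163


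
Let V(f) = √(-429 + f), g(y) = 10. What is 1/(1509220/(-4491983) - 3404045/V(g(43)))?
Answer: -568112930877188/46762399617511896273388965 - 13737303595375801801*I*√419/46762399617511896273388965 ≈ -1.2149e-11 - 6.0133e-6*I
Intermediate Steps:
1/(1509220/(-4491983) - 3404045/V(g(43))) = 1/(1509220/(-4491983) - 3404045/√(-429 + 10)) = 1/(1509220*(-1/4491983) - 3404045*(-I*√419/419)) = 1/(-1509220/4491983 - 3404045*(-I*√419/419)) = 1/(-1509220/4491983 - (-3404045)*I*√419/419) = 1/(-1509220/4491983 + 3404045*I*√419/419)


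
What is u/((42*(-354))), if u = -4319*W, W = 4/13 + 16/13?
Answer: 3085/6903 ≈ 0.44691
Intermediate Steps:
W = 20/13 (W = 4*(1/13) + 16*(1/13) = 4/13 + 16/13 = 20/13 ≈ 1.5385)
u = -86380/13 (u = -4319*20/13 = -86380/13 ≈ -6644.6)
u/((42*(-354))) = -86380/(13*(42*(-354))) = -86380/13/(-14868) = -86380/13*(-1/14868) = 3085/6903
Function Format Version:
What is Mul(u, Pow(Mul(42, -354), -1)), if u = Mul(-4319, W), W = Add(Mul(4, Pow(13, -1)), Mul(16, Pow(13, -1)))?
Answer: Rational(3085, 6903) ≈ 0.44691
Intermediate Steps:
W = Rational(20, 13) (W = Add(Mul(4, Rational(1, 13)), Mul(16, Rational(1, 13))) = Add(Rational(4, 13), Rational(16, 13)) = Rational(20, 13) ≈ 1.5385)
u = Rational(-86380, 13) (u = Mul(-4319, Rational(20, 13)) = Rational(-86380, 13) ≈ -6644.6)
Mul(u, Pow(Mul(42, -354), -1)) = Mul(Rational(-86380, 13), Pow(Mul(42, -354), -1)) = Mul(Rational(-86380, 13), Pow(-14868, -1)) = Mul(Rational(-86380, 13), Rational(-1, 14868)) = Rational(3085, 6903)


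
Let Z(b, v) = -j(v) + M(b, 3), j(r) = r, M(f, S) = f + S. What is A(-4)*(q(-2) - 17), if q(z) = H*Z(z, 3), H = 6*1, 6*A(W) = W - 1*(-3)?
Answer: 29/6 ≈ 4.8333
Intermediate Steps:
A(W) = ½ + W/6 (A(W) = (W - 1*(-3))/6 = (W + 3)/6 = (3 + W)/6 = ½ + W/6)
M(f, S) = S + f
H = 6
Z(b, v) = 3 + b - v (Z(b, v) = -v + (3 + b) = 3 + b - v)
q(z) = 6*z (q(z) = 6*(3 + z - 1*3) = 6*(3 + z - 3) = 6*z)
A(-4)*(q(-2) - 17) = (½ + (⅙)*(-4))*(6*(-2) - 17) = (½ - ⅔)*(-12 - 17) = -⅙*(-29) = 29/6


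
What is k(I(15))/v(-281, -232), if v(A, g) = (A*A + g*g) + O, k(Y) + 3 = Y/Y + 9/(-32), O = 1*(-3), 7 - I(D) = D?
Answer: -73/4249024 ≈ -1.7180e-5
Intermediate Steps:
I(D) = 7 - D
O = -3
k(Y) = -73/32 (k(Y) = -3 + (Y/Y + 9/(-32)) = -3 + (1 + 9*(-1/32)) = -3 + (1 - 9/32) = -3 + 23/32 = -73/32)
v(A, g) = -3 + A² + g² (v(A, g) = (A*A + g*g) - 3 = (A² + g²) - 3 = -3 + A² + g²)
k(I(15))/v(-281, -232) = -73/(32*(-3 + (-281)² + (-232)²)) = -73/(32*(-3 + 78961 + 53824)) = -73/32/132782 = -73/32*1/132782 = -73/4249024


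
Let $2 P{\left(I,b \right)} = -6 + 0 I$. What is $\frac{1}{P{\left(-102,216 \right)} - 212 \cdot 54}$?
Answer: $- \frac{1}{11451} \approx -8.7329 \cdot 10^{-5}$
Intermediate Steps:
$P{\left(I,b \right)} = -3$ ($P{\left(I,b \right)} = \frac{-6 + 0 I}{2} = \frac{-6 + 0}{2} = \frac{1}{2} \left(-6\right) = -3$)
$\frac{1}{P{\left(-102,216 \right)} - 212 \cdot 54} = \frac{1}{-3 - 212 \cdot 54} = \frac{1}{-3 - 11448} = \frac{1}{-11451} = - \frac{1}{11451}$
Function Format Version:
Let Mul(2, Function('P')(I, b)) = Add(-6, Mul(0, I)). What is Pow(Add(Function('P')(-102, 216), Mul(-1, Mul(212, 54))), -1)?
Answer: Rational(-1, 11451) ≈ -8.7329e-5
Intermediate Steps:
Function('P')(I, b) = -3 (Function('P')(I, b) = Mul(Rational(1, 2), Add(-6, Mul(0, I))) = Mul(Rational(1, 2), Add(-6, 0)) = Mul(Rational(1, 2), -6) = -3)
Pow(Add(Function('P')(-102, 216), Mul(-1, Mul(212, 54))), -1) = Pow(Add(-3, Mul(-1, Mul(212, 54))), -1) = Pow(Add(-3, Mul(-1, 11448)), -1) = Pow(Add(-3, -11448), -1) = Pow(-11451, -1) = Rational(-1, 11451)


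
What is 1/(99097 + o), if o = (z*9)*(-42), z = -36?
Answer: 1/112705 ≈ 8.8727e-6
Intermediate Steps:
o = 13608 (o = -36*9*(-42) = -324*(-42) = 13608)
1/(99097 + o) = 1/(99097 + 13608) = 1/112705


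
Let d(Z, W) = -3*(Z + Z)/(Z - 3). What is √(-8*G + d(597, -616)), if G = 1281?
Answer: I*√11166639/33 ≈ 101.26*I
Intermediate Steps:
d(Z, W) = -6*Z/(-3 + Z) (d(Z, W) = -3*2*Z/(-3 + Z) = -6*Z/(-3 + Z))
√(-8*G + d(597, -616)) = √(-8*1281 - 6*597/(-3 + 597)) = √(-10248 - 6*597/594) = √(-10248 - 6*597*1/594) = √(-10248 - 199/33) = √(-338383/33) = I*√11166639/33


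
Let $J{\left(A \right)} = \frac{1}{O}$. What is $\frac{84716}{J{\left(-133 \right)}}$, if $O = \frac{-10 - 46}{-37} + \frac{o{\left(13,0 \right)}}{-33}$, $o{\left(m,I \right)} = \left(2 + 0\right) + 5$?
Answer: $\frac{134613724}{1221} \approx 1.1025 \cdot 10^{5}$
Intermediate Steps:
$o{\left(m,I \right)} = 7$ ($o{\left(m,I \right)} = 2 + 5 = 7$)
$O = \frac{1589}{1221}$ ($O = \frac{-10 - 46}{-37} + \frac{7}{-33} = \left(-10 - 46\right) \left(- \frac{1}{37}\right) + 7 \left(- \frac{1}{33}\right) = \left(-56\right) \left(- \frac{1}{37}\right) - \frac{7}{33} = \frac{56}{37} - \frac{7}{33} = \frac{1589}{1221} \approx 1.3014$)
$J{\left(A \right)} = \frac{1221}{1589}$ ($J{\left(A \right)} = \frac{1}{\frac{1589}{1221}} = \frac{1221}{1589}$)
$\frac{84716}{J{\left(-133 \right)}} = \frac{84716}{\frac{1221}{1589}} = 84716 \cdot \frac{1589}{1221} = \frac{134613724}{1221}$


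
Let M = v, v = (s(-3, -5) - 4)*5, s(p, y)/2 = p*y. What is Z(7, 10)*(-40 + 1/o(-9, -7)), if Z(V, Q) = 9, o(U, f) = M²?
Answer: -6083991/16900 ≈ -360.00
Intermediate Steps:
s(p, y) = 2*p*y (s(p, y) = 2*(p*y) = 2*p*y)
v = 130 (v = (2*(-3)*(-5) - 4)*5 = (30 - 4)*5 = 26*5 = 130)
M = 130
o(U, f) = 16900 (o(U, f) = 130² = 16900)
Z(7, 10)*(-40 + 1/o(-9, -7)) = 9*(-40 + 1/16900) = 9*(-675999/16900) = -6083991/16900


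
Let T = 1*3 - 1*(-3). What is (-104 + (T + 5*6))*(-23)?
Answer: 1564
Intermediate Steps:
T = 6 (T = 3 + 3 = 6)
(-104 + (T + 5*6))*(-23) = (-104 + (6 + 5*6))*(-23) = (-104 + (6 + 30))*(-23) = (-104 + 36)*(-23) = -68*(-23) = 1564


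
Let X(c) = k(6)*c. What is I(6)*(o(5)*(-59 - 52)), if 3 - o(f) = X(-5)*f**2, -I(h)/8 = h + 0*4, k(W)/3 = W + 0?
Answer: 12003984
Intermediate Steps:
k(W) = 3*W (k(W) = 3*(W + 0) = 3*W)
I(h) = -8*h (I(h) = -8*(h + 0*4) = -8*(h + 0) = -8*h)
X(c) = 18*c (X(c) = (3*6)*c = 18*c)
o(f) = 3 + 90*f**2 (o(f) = 3 - 18*(-5)*f**2 = 3 - (-90)*f**2 = 3 + 90*f**2)
I(6)*(o(5)*(-59 - 52)) = (-8*6)*((3 + 90*5**2)*(-59 - 52)) = -48*(3 + 90*25)*(-111) = -48*(3 + 2250)*(-111) = -108144*(-111) = -48*(-250083) = 12003984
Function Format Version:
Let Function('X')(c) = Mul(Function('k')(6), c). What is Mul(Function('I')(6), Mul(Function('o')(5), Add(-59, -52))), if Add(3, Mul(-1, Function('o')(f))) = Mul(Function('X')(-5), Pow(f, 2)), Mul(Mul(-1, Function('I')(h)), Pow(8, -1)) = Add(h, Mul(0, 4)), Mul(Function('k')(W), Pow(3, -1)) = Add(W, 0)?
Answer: 12003984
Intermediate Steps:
Function('k')(W) = Mul(3, W) (Function('k')(W) = Mul(3, Add(W, 0)) = Mul(3, W))
Function('I')(h) = Mul(-8, h) (Function('I')(h) = Mul(-8, Add(h, Mul(0, 4))) = Mul(-8, Add(h, 0)) = Mul(-8, h))
Function('X')(c) = Mul(18, c) (Function('X')(c) = Mul(Mul(3, 6), c) = Mul(18, c))
Function('o')(f) = Add(3, Mul(90, Pow(f, 2))) (Function('o')(f) = Add(3, Mul(-1, Mul(Mul(18, -5), Pow(f, 2)))) = Add(3, Mul(-1, Mul(-90, Pow(f, 2)))) = Add(3, Mul(90, Pow(f, 2))))
Mul(Function('I')(6), Mul(Function('o')(5), Add(-59, -52))) = Mul(Mul(-8, 6), Mul(Add(3, Mul(90, Pow(5, 2))), Add(-59, -52))) = Mul(-48, Mul(Add(3, Mul(90, 25)), -111)) = Mul(-48, Mul(Add(3, 2250), -111)) = Mul(-48, Mul(2253, -111)) = Mul(-48, -250083) = 12003984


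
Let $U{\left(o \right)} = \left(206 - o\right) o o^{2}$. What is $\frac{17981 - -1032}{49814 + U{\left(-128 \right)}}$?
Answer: $- \frac{19013}{700398954} \approx -2.7146 \cdot 10^{-5}$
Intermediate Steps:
$U{\left(o \right)} = o^{3} \left(206 - o\right)$ ($U{\left(o \right)} = o \left(206 - o\right) o^{2} = o^{3} \left(206 - o\right)$)
$\frac{17981 - -1032}{49814 + U{\left(-128 \right)}} = \frac{17981 - -1032}{49814 + \left(-128\right)^{3} \left(206 - -128\right)} = \frac{17981 + \left(1106 - 74\right)}{49814 - 2097152 \left(206 + 128\right)} = \frac{17981 + 1032}{49814 - 700448768} = \frac{19013}{49814 - 700448768} = \frac{19013}{-700398954} = 19013 \left(- \frac{1}{700398954}\right) = - \frac{19013}{700398954}$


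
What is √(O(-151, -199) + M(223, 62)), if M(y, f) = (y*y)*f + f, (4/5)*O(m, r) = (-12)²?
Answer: 4*√192715 ≈ 1756.0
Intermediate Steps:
O(m, r) = 180 (O(m, r) = (5/4)*(-12)² = (5/4)*144 = 180)
M(y, f) = f + f*y² (M(y, f) = y²*f + f = f*y² + f = f + f*y²)
√(O(-151, -199) + M(223, 62)) = √(180 + 62*(1 + 223²)) = √(180 + 62*(1 + 49729)) = √(180 + 62*49730) = √(180 + 3083260) = √3083440 = 4*√192715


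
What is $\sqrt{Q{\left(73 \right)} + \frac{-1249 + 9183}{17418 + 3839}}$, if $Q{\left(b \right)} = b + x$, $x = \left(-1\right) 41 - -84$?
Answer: $\frac{\sqrt{52584418722}}{21257} \approx 10.788$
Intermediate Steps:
$x = 43$ ($x = -41 + 84 = 43$)
$Q{\left(b \right)} = 43 + b$ ($Q{\left(b \right)} = b + 43 = 43 + b$)
$\sqrt{Q{\left(73 \right)} + \frac{-1249 + 9183}{17418 + 3839}} = \sqrt{\left(43 + 73\right) + \frac{-1249 + 9183}{17418 + 3839}} = \sqrt{116 + \frac{7934}{21257}} = \sqrt{\frac{2473746}{21257}} = \frac{\sqrt{52584418722}}{21257}$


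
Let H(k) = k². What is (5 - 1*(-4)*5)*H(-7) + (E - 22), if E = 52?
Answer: 1255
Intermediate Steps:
(5 - 1*(-4)*5)*H(-7) + (E - 22) = (5 - 1*(-4)*5)*(-7)² + (52 - 22) = (5 + 4*5)*49 + 30 = (5 + 20)*49 + 30 = 25*49 + 30 = 1225 + 30 = 1255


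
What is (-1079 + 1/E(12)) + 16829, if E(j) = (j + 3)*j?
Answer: 2835001/180 ≈ 15750.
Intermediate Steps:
E(j) = j*(3 + j) (E(j) = (3 + j)*j = j*(3 + j))
(-1079 + 1/E(12)) + 16829 = (-1079 + 1/(12*(3 + 12))) + 16829 = (-1079 + 1/(12*15)) + 16829 = (-1079 + 1/180) + 16829 = -194219/180 + 16829 = 2835001/180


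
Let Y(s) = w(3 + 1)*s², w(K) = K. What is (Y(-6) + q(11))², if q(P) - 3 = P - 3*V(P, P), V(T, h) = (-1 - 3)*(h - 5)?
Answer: 52900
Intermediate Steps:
V(T, h) = 20 - 4*h (V(T, h) = -4*(-5 + h) = 20 - 4*h)
Y(s) = 4*s² (Y(s) = (3 + 1)*s² = 4*s²)
q(P) = -57 + 13*P (q(P) = 3 + (P - 3*(20 - 4*P)) = 3 + (P + (-60 + 12*P)) = 3 + (-60 + 13*P) = -57 + 13*P)
(Y(-6) + q(11))² = (4*(-6)² + (-57 + 13*11))² = (4*36 + (-57 + 143))² = (144 + 86)² = 230² = 52900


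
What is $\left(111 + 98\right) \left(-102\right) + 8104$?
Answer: $-13214$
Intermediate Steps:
$\left(111 + 98\right) \left(-102\right) + 8104 = 209 \left(-102\right) + 8104 = -21318 + 8104 = -13214$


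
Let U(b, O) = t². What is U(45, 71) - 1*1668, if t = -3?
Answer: -1659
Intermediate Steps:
U(b, O) = 9 (U(b, O) = (-3)² = 9)
U(45, 71) - 1*1668 = 9 - 1*1668 = 9 - 1668 = -1659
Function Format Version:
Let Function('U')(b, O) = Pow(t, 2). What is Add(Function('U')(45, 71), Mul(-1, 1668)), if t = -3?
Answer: -1659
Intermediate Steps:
Function('U')(b, O) = 9 (Function('U')(b, O) = Pow(-3, 2) = 9)
Add(Function('U')(45, 71), Mul(-1, 1668)) = Add(9, Mul(-1, 1668)) = Add(9, -1668) = -1659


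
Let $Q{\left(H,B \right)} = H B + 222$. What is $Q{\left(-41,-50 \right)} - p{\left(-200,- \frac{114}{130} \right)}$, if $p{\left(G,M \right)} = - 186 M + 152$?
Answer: $\frac{127198}{65} \approx 1956.9$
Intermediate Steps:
$p{\left(G,M \right)} = 152 - 186 M$
$Q{\left(H,B \right)} = 222 + B H$ ($Q{\left(H,B \right)} = B H + 222 = 222 + B H$)
$Q{\left(-41,-50 \right)} - p{\left(-200,- \frac{114}{130} \right)} = \left(222 - -2050\right) - \left(152 - 186 \left(- \frac{114}{130}\right)\right) = \left(222 + 2050\right) - \left(152 - 186 \left(\left(-114\right) \frac{1}{130}\right)\right) = 2272 - \left(152 - - \frac{10602}{65}\right) = 2272 - \left(152 + \frac{10602}{65}\right) = 2272 - \frac{20482}{65} = \frac{127198}{65}$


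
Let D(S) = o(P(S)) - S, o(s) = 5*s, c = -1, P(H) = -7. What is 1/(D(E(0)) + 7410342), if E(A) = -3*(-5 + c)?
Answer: 1/7410289 ≈ 1.3495e-7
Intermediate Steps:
E(A) = 18 (E(A) = -3*(-5 - 1) = -3*(-6) = 18)
D(S) = -35 - S (D(S) = 5*(-7) - S = -35 - S)
1/(D(E(0)) + 7410342) = 1/((-35 - 1*18) + 7410342) = 1/((-35 - 18) + 7410342) = 1/(-53 + 7410342) = 1/7410289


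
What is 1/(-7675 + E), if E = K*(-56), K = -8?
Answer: -1/7227 ≈ -0.00013837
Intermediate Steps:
E = 448 (E = -8*(-56) = 448)
1/(-7675 + E) = 1/(-7675 + 448) = 1/(-7227) = -1/7227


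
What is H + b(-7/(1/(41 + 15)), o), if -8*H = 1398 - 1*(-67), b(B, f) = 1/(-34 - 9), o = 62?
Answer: -63003/344 ≈ -183.15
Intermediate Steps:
b(B, f) = -1/43 (b(B, f) = 1/(-43) = -1/43)
H = -1465/8 (H = -(1398 - 1*(-67))/8 = -(1398 + 67)/8 = -⅛*1465 = -1465/8 ≈ -183.13)
H + b(-7/(1/(41 + 15)), o) = -1465/8 - 1/43 = -63003/344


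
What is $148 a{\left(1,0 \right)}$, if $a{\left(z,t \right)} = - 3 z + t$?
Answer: $-444$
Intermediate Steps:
$a{\left(z,t \right)} = t - 3 z$
$148 a{\left(1,0 \right)} = 148 \left(0 - 3\right) = 148 \left(-3\right) = -444$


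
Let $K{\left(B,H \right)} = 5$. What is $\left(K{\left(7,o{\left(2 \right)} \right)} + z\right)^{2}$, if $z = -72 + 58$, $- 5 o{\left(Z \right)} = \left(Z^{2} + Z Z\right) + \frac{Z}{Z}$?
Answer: $81$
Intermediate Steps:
$o{\left(Z \right)} = - \frac{1}{5} - \frac{2 Z^{2}}{5}$ ($o{\left(Z \right)} = - \frac{\left(Z^{2} + Z Z\right) + \frac{Z}{Z}}{5} = - \frac{\left(Z^{2} + Z^{2}\right) + 1}{5} = - \frac{2 Z^{2} + 1}{5} = - \frac{1 + 2 Z^{2}}{5} = - \frac{1}{5} - \frac{2 Z^{2}}{5}$)
$z = -14$
$\left(K{\left(7,o{\left(2 \right)} \right)} + z\right)^{2} = \left(5 - 14\right)^{2} = \left(-9\right)^{2} = 81$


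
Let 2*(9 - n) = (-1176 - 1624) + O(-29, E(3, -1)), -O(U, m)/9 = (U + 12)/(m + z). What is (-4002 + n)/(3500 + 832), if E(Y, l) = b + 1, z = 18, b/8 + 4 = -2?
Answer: -150241/251256 ≈ -0.59796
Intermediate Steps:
b = -48 (b = -32 + 8*(-2) = -32 - 16 = -48)
E(Y, l) = -47 (E(Y, l) = -48 + 1 = -47)
O(U, m) = -9*(12 + U)/(18 + m) (O(U, m) = -9*(U + 12)/(m + 18) = -9*(12 + U)/(18 + m))
n = 81875/58 (n = 9 - ((-1176 - 1624) + 9*(-12 - 1*(-29))/(18 - 47))/2 = 9 - (-2800 + 9*(-12 + 29)/(-29))/2 = 9 - (-2800 + 9*(-1/29)*17)/2 = 9 - (-2800 - 153/29)/2 = 9 - ½*(-81353/29) = 9 + 81353/58 = 81875/58 ≈ 1411.6)
(-4002 + n)/(3500 + 832) = (-4002 + 81875/58)/(3500 + 832) = -150241/58/4332 = -150241/58*1/4332 = -150241/251256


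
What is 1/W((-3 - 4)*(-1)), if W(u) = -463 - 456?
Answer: -1/919 ≈ -0.0010881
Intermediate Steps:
W(u) = -919
1/W((-3 - 4)*(-1)) = 1/(-919) = -1/919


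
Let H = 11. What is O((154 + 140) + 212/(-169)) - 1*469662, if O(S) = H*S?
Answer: -78828664/169 ≈ -4.6644e+5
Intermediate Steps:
O(S) = 11*S
O((154 + 140) + 212/(-169)) - 1*469662 = 11*((154 + 140) + 212/(-169)) - 1*469662 = 11*(294 + 212*(-1/169)) - 469662 = 11*(294 - 212/169) - 469662 = 11*(49474/169) - 469662 = 544214/169 - 469662 = -78828664/169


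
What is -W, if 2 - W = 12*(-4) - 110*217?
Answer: -23920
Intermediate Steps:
W = 23920 (W = 2 - (12*(-4) - 110*217) = 2 - (-48 - 23870) = 2 - 1*(-23918) = 2 + 23918 = 23920)
-W = -1*23920 = -23920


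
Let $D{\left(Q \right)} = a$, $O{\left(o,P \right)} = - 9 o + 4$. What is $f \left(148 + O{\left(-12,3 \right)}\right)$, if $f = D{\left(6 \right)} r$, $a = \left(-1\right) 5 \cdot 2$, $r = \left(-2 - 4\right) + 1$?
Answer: $13000$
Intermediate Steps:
$r = -5$ ($r = -6 + 1 = -5$)
$O{\left(o,P \right)} = 4 - 9 o$
$a = -10$ ($a = \left(-5\right) 2 = -10$)
$D{\left(Q \right)} = -10$
$f = 50$ ($f = \left(-10\right) \left(-5\right) = 50$)
$f \left(148 + O{\left(-12,3 \right)}\right) = 50 \left(148 + \left(4 - -108\right)\right) = 50 \left(148 + \left(4 + 108\right)\right) = 50 \left(148 + 112\right) = 50 \cdot 260 = 13000$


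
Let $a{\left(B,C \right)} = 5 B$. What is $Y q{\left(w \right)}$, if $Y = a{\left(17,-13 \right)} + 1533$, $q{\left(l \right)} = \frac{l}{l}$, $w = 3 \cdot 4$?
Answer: $1618$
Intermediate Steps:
$w = 12$
$q{\left(l \right)} = 1$
$Y = 1618$ ($Y = 5 \cdot 17 + 1533 = 85 + 1533 = 1618$)
$Y q{\left(w \right)} = 1618 \cdot 1 = 1618$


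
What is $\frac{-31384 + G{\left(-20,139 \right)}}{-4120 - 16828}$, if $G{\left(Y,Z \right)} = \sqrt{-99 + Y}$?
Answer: $\frac{7846}{5237} - \frac{i \sqrt{119}}{20948} \approx 1.4982 - 0.00052075 i$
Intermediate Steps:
$\frac{-31384 + G{\left(-20,139 \right)}}{-4120 - 16828} = \frac{-31384 + \sqrt{-99 - 20}}{-4120 - 16828} = \frac{-31384 + \sqrt{-119}}{-20948} = \left(-31384 + i \sqrt{119}\right) \left(- \frac{1}{20948}\right) = \frac{7846}{5237} - \frac{i \sqrt{119}}{20948}$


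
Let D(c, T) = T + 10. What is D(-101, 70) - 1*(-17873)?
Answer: 17953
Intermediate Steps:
D(c, T) = 10 + T
D(-101, 70) - 1*(-17873) = (10 + 70) - 1*(-17873) = 80 + 17873 = 17953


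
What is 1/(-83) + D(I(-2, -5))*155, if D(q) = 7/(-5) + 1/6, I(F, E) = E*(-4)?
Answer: -95207/498 ≈ -191.18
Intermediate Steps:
I(F, E) = -4*E
D(q) = -37/30 (D(q) = 7*(-1/5) + 1*(1/6) = -7/5 + 1/6 = -37/30)
1/(-83) + D(I(-2, -5))*155 = 1/(-83) - 37/30*155 = -1/83 - 1147/6 = -95207/498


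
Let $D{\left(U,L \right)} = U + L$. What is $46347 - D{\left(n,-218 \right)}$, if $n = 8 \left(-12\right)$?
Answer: $46661$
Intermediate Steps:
$n = -96$
$D{\left(U,L \right)} = L + U$
$46347 - D{\left(n,-218 \right)} = 46347 - \left(-218 - 96\right) = 46347 - -314 = 46347 + 314 = 46661$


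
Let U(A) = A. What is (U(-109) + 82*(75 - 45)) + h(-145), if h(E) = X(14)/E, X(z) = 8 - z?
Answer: 340901/145 ≈ 2351.0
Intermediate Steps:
h(E) = -6/E (h(E) = (8 - 1*14)/E = (8 - 14)/E = -6/E)
(U(-109) + 82*(75 - 45)) + h(-145) = (-109 + 82*(75 - 45)) - 6/(-145) = (-109 + 82*30) - 6*(-1/145) = (-109 + 2460) + 6/145 = 2351 + 6/145 = 340901/145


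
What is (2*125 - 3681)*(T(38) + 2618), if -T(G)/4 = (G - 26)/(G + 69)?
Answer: -960947618/107 ≈ -8.9808e+6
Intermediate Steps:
T(G) = -4*(-26 + G)/(69 + G) (T(G) = -4*(G - 26)/(G + 69) = -4*(-26 + G)/(69 + G))
(2*125 - 3681)*(T(38) + 2618) = (2*125 - 3681)*(4*(26 - 1*38)/(69 + 38) + 2618) = (250 - 3681)*(4*(26 - 38)/107 + 2618) = -3431*(4*(1/107)*(-12) + 2618) = -3431*(-48/107 + 2618) = -3431*280078/107 = -960947618/107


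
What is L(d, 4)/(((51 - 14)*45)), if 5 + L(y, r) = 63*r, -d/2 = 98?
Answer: 247/1665 ≈ 0.14835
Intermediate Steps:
d = -196 (d = -2*98 = -196)
L(y, r) = -5 + 63*r
L(d, 4)/(((51 - 14)*45)) = (-5 + 63*4)/(((51 - 14)*45)) = (-5 + 252)/((37*45)) = 247/1665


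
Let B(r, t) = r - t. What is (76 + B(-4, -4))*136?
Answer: 10336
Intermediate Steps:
(76 + B(-4, -4))*136 = (76 + (-4 - 1*(-4)))*136 = (76 + (-4 + 4))*136 = (76 + 0)*136 = 76*136 = 10336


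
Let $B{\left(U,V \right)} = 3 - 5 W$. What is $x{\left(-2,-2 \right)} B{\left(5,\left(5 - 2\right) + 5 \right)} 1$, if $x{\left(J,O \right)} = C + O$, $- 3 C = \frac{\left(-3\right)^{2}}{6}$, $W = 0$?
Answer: $- \frac{15}{2} \approx -7.5$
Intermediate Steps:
$C = - \frac{1}{2}$ ($C = - \frac{\left(-3\right)^{2} \cdot \frac{1}{6}}{3} = - \frac{9 \cdot \frac{1}{6}}{3} = \left(- \frac{1}{3}\right) \frac{3}{2} = - \frac{1}{2} \approx -0.5$)
$B{\left(U,V \right)} = 3$ ($B{\left(U,V \right)} = 3 - 0 = 3 + 0 = 3$)
$x{\left(J,O \right)} = - \frac{1}{2} + O$
$x{\left(-2,-2 \right)} B{\left(5,\left(5 - 2\right) + 5 \right)} 1 = \left(- \frac{1}{2} - 2\right) 3 \cdot 1 = \left(- \frac{5}{2}\right) 3 \cdot 1 = \left(- \frac{15}{2}\right) 1 = - \frac{15}{2}$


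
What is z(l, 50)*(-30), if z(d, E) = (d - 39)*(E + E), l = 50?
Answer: -33000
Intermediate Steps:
z(d, E) = 2*E*(-39 + d) (z(d, E) = (-39 + d)*(2*E) = 2*E*(-39 + d))
z(l, 50)*(-30) = (2*50*(-39 + 50))*(-30) = (2*50*11)*(-30) = 1100*(-30) = -33000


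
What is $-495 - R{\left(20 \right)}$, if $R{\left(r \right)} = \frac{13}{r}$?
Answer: $- \frac{9913}{20} \approx -495.65$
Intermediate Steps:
$-495 - R{\left(20 \right)} = -495 - \frac{13}{20} = - \frac{9913}{20}$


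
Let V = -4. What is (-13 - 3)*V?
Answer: 64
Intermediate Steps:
(-13 - 3)*V = (-13 - 3)*(-4) = -16*(-4) = 64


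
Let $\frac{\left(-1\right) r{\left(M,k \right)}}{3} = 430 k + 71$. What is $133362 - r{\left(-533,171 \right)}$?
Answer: $354165$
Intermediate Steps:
$r{\left(M,k \right)} = -213 - 1290 k$ ($r{\left(M,k \right)} = - 3 \left(430 k + 71\right) = - 3 \left(71 + 430 k\right) = -213 - 1290 k$)
$133362 - r{\left(-533,171 \right)} = 133362 - \left(-213 - 220590\right) = 133362 - -220803 = 133362 + 220803 = 354165$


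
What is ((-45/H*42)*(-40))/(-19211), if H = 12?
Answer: -6300/19211 ≈ -0.32794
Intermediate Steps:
((-45/H*42)*(-40))/(-19211) = ((-45/12*42)*(-40))/(-19211) = ((-45*1/12*42)*(-40))*(-1/19211) = (-15/4*42*(-40))*(-1/19211) = -315/2*(-40)*(-1/19211) = 6300*(-1/19211) = -6300/19211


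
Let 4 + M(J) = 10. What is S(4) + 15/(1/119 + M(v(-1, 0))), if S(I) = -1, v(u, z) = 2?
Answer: 214/143 ≈ 1.4965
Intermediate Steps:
M(J) = 6 (M(J) = -4 + 10 = 6)
S(4) + 15/(1/119 + M(v(-1, 0))) = -1 + 15/(1/119 + 6) = -1 + 15/(715/119) = -1 + 15*(119/715) = -1 + 357/143 = 214/143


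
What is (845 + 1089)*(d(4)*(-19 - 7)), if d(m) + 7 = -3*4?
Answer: 955396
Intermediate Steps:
d(m) = -19 (d(m) = -7 - 3*4 = -7 - 12 = -19)
(845 + 1089)*(d(4)*(-19 - 7)) = (845 + 1089)*(-19*(-19 - 7)) = 1934*(-19*(-26)) = 1934*494 = 955396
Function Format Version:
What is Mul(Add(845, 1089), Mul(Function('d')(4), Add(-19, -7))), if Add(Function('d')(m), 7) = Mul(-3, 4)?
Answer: 955396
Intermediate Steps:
Function('d')(m) = -19 (Function('d')(m) = Add(-7, Mul(-3, 4)) = Add(-7, -12) = -19)
Mul(Add(845, 1089), Mul(Function('d')(4), Add(-19, -7))) = Mul(Add(845, 1089), Mul(-19, Add(-19, -7))) = Mul(1934, Mul(-19, -26)) = Mul(1934, 494) = 955396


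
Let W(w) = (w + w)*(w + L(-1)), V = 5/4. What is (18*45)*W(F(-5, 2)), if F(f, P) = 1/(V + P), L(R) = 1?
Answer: 110160/169 ≈ 651.83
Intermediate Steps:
V = 5/4 (V = 5*(¼) = 5/4 ≈ 1.2500)
F(f, P) = 1/(5/4 + P)
W(w) = 2*w*(1 + w) (W(w) = (w + w)*(w + 1) = (2*w)*(1 + w) = 2*w*(1 + w))
(18*45)*W(F(-5, 2)) = (18*45)*(2*(4/(5 + 4*2))*(1 + 4/(5 + 4*2))) = 810*(2*(4/(5 + 8))*(1 + 4/(5 + 8))) = 810*(2*(4/13)*(1 + 4/13)) = 810*(2*(4/13)*(17/13)) = 810*(136/169) = 110160/169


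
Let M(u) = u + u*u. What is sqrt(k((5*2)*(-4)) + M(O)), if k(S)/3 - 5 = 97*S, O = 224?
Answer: 5*sqrt(1551) ≈ 196.91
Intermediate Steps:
k(S) = 15 + 291*S (k(S) = 15 + 3*(97*S) = 15 + 291*S)
M(u) = u + u**2
sqrt(k((5*2)*(-4)) + M(O)) = sqrt((15 + 291*((5*2)*(-4))) + 224*(1 + 224)) = sqrt((15 + 291*(10*(-4))) + 224*225) = sqrt((15 + 291*(-40)) + 50400) = sqrt((15 - 11640) + 50400) = sqrt(-11625 + 50400) = sqrt(38775) = 5*sqrt(1551)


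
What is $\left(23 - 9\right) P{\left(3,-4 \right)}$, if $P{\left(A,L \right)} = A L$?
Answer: $-168$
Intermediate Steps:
$\left(23 - 9\right) P{\left(3,-4 \right)} = \left(23 - 9\right) 3 \left(-4\right) = 14 \left(-12\right) = -168$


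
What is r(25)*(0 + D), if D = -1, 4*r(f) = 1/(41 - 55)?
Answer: 1/56 ≈ 0.017857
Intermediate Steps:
r(f) = -1/56 (r(f) = 1/(4*(41 - 55)) = (¼)/(-14) = (¼)*(-1/14) = -1/56)
r(25)*(0 + D) = -(0 - 1)/56 = -1/56*(-1) = 1/56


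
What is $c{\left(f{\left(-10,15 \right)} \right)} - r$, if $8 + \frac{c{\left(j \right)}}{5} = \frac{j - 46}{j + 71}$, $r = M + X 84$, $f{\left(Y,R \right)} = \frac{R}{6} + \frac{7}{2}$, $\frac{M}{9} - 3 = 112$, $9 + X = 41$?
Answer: $- \frac{289951}{77} \approx -3765.6$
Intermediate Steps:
$X = 32$ ($X = -9 + 41 = 32$)
$M = 1035$ ($M = 27 + 9 \cdot 112 = 27 + 1008 = 1035$)
$f{\left(Y,R \right)} = \frac{7}{2} + \frac{R}{6}$ ($f{\left(Y,R \right)} = R \frac{1}{6} + 7 \cdot \frac{1}{2} = \frac{R}{6} + \frac{7}{2} = \frac{7}{2} + \frac{R}{6}$)
$r = 3723$ ($r = 1035 + 32 \cdot 84 = 1035 + 2688 = 3723$)
$c{\left(j \right)} = -40 + \frac{5 \left(-46 + j\right)}{71 + j}$ ($c{\left(j \right)} = -40 + 5 \frac{j - 46}{j + 71} = -40 + 5 \frac{-46 + j}{71 + j} = -40 + \frac{5 \left(-46 + j\right)}{71 + j}$)
$c{\left(f{\left(-10,15 \right)} \right)} - r = \frac{5 \left(-614 - 7 \left(\frac{7}{2} + \frac{1}{6} \cdot 15\right)\right)}{71 + \left(\frac{7}{2} + \frac{1}{6} \cdot 15\right)} - 3723 = \frac{5 \left(-614 - 7 \left(\frac{7}{2} + \frac{5}{2}\right)\right)}{71 + \left(\frac{7}{2} + \frac{5}{2}\right)} - 3723 = \frac{5 \left(-614 - 42\right)}{71 + 6} - 3723 = \frac{5 \left(-614 - 42\right)}{77} - 3723 = 5 \cdot \frac{1}{77} \left(-656\right) - 3723 = - \frac{3280}{77} - 3723 = - \frac{289951}{77}$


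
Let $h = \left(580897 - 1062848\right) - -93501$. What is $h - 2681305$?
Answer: $-3069755$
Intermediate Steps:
$h = -388450$ ($h = \left(580897 - 1062848\right) + 93501 = -481951 + 93501 = -388450$)
$h - 2681305 = -388450 - 2681305 = -3069755$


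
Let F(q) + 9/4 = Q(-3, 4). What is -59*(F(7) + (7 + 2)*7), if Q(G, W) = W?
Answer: -15281/4 ≈ -3820.3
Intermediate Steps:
F(q) = 7/4 (F(q) = -9/4 + 4 = 7/4)
-59*(F(7) + (7 + 2)*7) = -59*(7/4 + (7 + 2)*7) = -59*(7/4 + 9*7) = -59*(7/4 + 63) = -59*259/4 = -15281/4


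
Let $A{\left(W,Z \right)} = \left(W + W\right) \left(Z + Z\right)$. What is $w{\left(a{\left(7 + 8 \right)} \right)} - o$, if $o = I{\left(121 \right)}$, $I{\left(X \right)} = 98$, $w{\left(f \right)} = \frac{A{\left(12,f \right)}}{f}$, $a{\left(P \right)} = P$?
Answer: $-50$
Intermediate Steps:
$A{\left(W,Z \right)} = 4 W Z$ ($A{\left(W,Z \right)} = 2 W 2 Z = 4 W Z$)
$w{\left(f \right)} = 48$ ($w{\left(f \right)} = \frac{4 \cdot 12 f}{f} = \frac{48 f}{f} = 48$)
$o = 98$
$w{\left(a{\left(7 + 8 \right)} \right)} - o = 48 - 98 = -50$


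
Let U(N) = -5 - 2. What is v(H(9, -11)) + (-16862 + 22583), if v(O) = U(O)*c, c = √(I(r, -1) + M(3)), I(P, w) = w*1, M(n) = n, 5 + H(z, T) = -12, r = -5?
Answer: 5721 - 7*√2 ≈ 5711.1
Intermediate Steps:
H(z, T) = -17 (H(z, T) = -5 - 12 = -17)
I(P, w) = w
U(N) = -7
c = √2 (c = √(-1 + 3) = √2 ≈ 1.4142)
v(O) = -7*√2
v(H(9, -11)) + (-16862 + 22583) = -7*√2 + (-16862 + 22583) = -7*√2 + 5721 = 5721 - 7*√2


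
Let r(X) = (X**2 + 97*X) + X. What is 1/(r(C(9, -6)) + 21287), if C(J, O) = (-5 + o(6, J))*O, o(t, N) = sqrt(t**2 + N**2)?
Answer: 29339/755628553 + 2844*sqrt(13)/755628553 ≈ 5.2398e-5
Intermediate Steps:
o(t, N) = sqrt(N**2 + t**2)
C(J, O) = O*(-5 + sqrt(36 + J**2)) (C(J, O) = (-5 + sqrt(J**2 + 6**2))*O = (-5 + sqrt(J**2 + 36))*O = (-5 + sqrt(36 + J**2))*O = O*(-5 + sqrt(36 + J**2)))
r(X) = X**2 + 98*X
1/(r(C(9, -6)) + 21287) = 1/((-6*(-5 + sqrt(36 + 9**2)))*(98 - 6*(-5 + sqrt(36 + 9**2))) + 21287) = 1/((-6*(-5 + sqrt(36 + 81)))*(98 - 6*(-5 + sqrt(36 + 81))) + 21287) = 1/((-6*(-5 + sqrt(117)))*(98 - 6*(-5 + sqrt(117))) + 21287) = 1/((-6*(-5 + 3*sqrt(13)))*(98 - 6*(-5 + 3*sqrt(13))) + 21287) = 1/((30 - 18*sqrt(13))*(98 + (30 - 18*sqrt(13))) + 21287) = 1/((30 - 18*sqrt(13))*(128 - 18*sqrt(13)) + 21287) = 1/(21287 + (30 - 18*sqrt(13))*(128 - 18*sqrt(13)))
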